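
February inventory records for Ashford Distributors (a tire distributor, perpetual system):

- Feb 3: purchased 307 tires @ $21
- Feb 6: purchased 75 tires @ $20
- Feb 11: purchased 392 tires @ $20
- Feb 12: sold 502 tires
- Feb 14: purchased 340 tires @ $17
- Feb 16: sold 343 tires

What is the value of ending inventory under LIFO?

Feb 12, 502 sold [LIFO — newest first]: 392 @ $20 + 75 @ $20 + 35 @ $21 = $10,075
Feb 16, 343 sold [LIFO — newest first]: 340 @ $17 + 3 @ $21 = $5,843
Total COGS = $10,075 + $5,843 = $15,918
Ending inventory: 269 @ $21 = $5,649
Check: goods available $21,567 = COGS $15,918 + ending $5,649

Ending inventory = $5,649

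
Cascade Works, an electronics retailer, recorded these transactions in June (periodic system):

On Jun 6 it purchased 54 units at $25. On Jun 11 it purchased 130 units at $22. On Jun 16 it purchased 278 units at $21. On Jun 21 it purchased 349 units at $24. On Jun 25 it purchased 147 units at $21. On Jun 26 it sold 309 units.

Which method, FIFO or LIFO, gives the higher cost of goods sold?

LIFO

FIFO COGS: 54 @ $25 + 130 @ $22 + 125 @ $21 = $6,835
LIFO COGS: 147 @ $21 + 162 @ $24 = $6,975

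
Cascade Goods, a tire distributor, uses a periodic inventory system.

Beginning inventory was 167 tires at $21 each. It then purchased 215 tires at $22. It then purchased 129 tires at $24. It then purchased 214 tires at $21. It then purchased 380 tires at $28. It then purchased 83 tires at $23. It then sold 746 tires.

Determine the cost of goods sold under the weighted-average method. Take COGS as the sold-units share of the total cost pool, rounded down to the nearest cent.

Sale 1, sell 746: 746/1188 × $28,376.00 → $17,818.59
Ending inventory (cost pool remaining) = $10,557.41

COGS = $17,818.59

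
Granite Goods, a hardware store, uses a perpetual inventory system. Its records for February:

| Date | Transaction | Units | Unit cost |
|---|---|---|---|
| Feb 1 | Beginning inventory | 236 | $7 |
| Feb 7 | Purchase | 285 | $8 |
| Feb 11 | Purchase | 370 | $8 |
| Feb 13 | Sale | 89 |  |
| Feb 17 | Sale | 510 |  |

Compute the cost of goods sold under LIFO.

Feb 13, 89 sold [LIFO — newest first]: 89 @ $8 = $712
Feb 17, 510 sold [LIFO — newest first]: 281 @ $8 + 229 @ $8 = $4,080
Total COGS = $712 + $4,080 = $4,792
Ending inventory: 236 @ $7 + 56 @ $8 = $2,100
Check: goods available $6,892 = COGS $4,792 + ending $2,100

COGS = $4,792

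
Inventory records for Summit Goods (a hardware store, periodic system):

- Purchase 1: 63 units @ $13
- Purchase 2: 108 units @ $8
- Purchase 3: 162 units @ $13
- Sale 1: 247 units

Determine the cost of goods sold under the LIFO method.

Sale 1 (247) [LIFO — newest first]: 162 @ $13 + 85 @ $8 = $2,786
Ending inventory: 63 @ $13 + 23 @ $8 = $1,003

COGS = $2,786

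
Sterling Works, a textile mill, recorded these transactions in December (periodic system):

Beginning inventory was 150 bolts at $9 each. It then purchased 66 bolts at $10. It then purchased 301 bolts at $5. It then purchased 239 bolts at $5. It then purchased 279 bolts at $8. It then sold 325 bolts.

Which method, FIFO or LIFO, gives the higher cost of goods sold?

FIFO

FIFO COGS: 150 @ $9 + 66 @ $10 + 109 @ $5 = $2,555
LIFO COGS: 279 @ $8 + 46 @ $5 = $2,462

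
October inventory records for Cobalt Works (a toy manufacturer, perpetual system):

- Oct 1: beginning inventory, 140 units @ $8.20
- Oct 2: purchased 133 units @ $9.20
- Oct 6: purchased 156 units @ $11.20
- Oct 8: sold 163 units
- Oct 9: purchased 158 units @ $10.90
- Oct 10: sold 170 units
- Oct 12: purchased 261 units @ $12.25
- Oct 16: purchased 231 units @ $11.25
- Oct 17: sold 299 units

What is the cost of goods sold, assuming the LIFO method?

Oct 8, 163 sold [LIFO — newest first]: 156 @ $11.20 + 7 @ $9.20 = $1,811.60
Oct 10, 170 sold [LIFO — newest first]: 158 @ $10.90 + 12 @ $9.20 = $1,832.60
Oct 17, 299 sold [LIFO — newest first]: 231 @ $11.25 + 68 @ $12.25 = $3,431.75
Total COGS = $1,811.60 + $1,832.60 + $3,431.75 = $7,075.95
Ending inventory: 140 @ $8.20 + 114 @ $9.20 + 193 @ $12.25 = $4,561.05
Check: goods available $11,637.00 = COGS $7,075.95 + ending $4,561.05

COGS = $7,075.95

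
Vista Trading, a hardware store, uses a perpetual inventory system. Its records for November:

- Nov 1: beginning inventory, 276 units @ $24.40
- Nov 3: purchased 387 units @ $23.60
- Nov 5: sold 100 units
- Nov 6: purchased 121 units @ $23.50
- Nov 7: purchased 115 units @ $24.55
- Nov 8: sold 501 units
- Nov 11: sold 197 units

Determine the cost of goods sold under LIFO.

Nov 5, 100 sold [LIFO — newest first]: 100 @ $23.60 = $2,360.00
Nov 8, 501 sold [LIFO — newest first]: 115 @ $24.55 + 121 @ $23.50 + 265 @ $23.60 = $11,920.75
Nov 11, 197 sold [LIFO — newest first]: 22 @ $23.60 + 175 @ $24.40 = $4,789.20
Total COGS = $2,360.00 + $11,920.75 + $4,789.20 = $19,069.95
Ending inventory: 101 @ $24.40 = $2,464.40
Check: goods available $21,534.35 = COGS $19,069.95 + ending $2,464.40

COGS = $19,069.95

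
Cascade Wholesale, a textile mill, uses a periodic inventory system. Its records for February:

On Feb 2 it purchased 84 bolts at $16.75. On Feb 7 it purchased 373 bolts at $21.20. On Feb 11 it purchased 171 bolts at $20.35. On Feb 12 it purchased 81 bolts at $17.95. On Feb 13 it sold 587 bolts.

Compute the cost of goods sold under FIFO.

COGS = $11,960.10

Feb 13, 587 sold [FIFO — oldest first]: 84 @ $16.75 + 373 @ $21.20 + 130 @ $20.35 = $11,960.10
Ending inventory: 41 @ $20.35 + 81 @ $17.95 = $2,288.30
Check: goods available $14,248.40 = COGS $11,960.10 + ending $2,288.30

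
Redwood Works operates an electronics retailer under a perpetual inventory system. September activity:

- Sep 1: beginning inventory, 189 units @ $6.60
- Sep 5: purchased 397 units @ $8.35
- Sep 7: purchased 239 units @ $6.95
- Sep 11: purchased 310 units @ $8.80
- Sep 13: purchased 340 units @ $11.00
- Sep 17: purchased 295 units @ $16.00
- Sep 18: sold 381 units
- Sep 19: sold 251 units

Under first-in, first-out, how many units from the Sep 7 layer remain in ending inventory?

Sep 18, 381 sold [FIFO — oldest first]: 189 @ $6.60 + 192 @ $8.35 = $2,850.60
Sep 19, 251 sold [FIFO — oldest first]: 205 @ $8.35 + 46 @ $6.95 = $2,031.45
Total COGS = $2,850.60 + $2,031.45 = $4,882.05
Ending inventory: 193 @ $6.95 + 310 @ $8.80 + 340 @ $11.00 + 295 @ $16.00 = $12,529.35

193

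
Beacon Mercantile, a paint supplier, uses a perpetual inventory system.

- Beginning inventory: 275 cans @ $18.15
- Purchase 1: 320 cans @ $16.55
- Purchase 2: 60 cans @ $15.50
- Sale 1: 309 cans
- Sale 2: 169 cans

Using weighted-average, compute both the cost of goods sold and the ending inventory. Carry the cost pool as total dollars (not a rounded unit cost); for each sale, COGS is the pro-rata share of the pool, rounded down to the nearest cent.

COGS = $8,186.02; ending inventory = $3,031.23

After Beginning: 275 on hand, pool $4,991.25 (≈ $18.1500 each)
After Purchase 1: 595 on hand, pool $10,287.25 (≈ $17.2895 each)
After Purchase 2: 655 on hand, pool $11,217.25 (≈ $17.1256 each)
Sale 1, sell 309: 309/655 × $11,217.25 → $5,291.80
Sale 2, sell 169: 169/346 × $5,925.45 → $2,894.22
Total COGS = $5,291.80 + $2,894.22 = $8,186.02
Ending inventory (cost pool remaining) = $3,031.23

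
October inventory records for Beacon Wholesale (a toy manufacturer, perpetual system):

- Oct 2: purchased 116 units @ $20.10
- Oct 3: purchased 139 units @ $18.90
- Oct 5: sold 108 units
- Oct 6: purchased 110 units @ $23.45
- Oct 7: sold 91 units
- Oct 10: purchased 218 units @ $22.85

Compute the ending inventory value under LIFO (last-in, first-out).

Oct 5, 108 sold [LIFO — newest first]: 108 @ $18.90 = $2,041.20
Oct 7, 91 sold [LIFO — newest first]: 91 @ $23.45 = $2,133.95
Total COGS = $2,041.20 + $2,133.95 = $4,175.15
Ending inventory: 116 @ $20.10 + 31 @ $18.90 + 19 @ $23.45 + 218 @ $22.85 = $8,344.35
Check: goods available $12,519.50 = COGS $4,175.15 + ending $8,344.35

Ending inventory = $8,344.35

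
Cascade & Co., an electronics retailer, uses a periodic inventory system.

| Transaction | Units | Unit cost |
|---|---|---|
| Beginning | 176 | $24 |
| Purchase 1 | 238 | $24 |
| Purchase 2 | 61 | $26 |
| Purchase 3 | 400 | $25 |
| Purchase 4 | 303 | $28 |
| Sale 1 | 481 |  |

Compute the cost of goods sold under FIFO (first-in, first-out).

COGS = $11,672

Sale 1 (481) [FIFO — oldest first]: 176 @ $24 + 238 @ $24 + 61 @ $26 + 6 @ $25 = $11,672
Ending inventory: 394 @ $25 + 303 @ $28 = $18,334
Check: goods available $30,006 = COGS $11,672 + ending $18,334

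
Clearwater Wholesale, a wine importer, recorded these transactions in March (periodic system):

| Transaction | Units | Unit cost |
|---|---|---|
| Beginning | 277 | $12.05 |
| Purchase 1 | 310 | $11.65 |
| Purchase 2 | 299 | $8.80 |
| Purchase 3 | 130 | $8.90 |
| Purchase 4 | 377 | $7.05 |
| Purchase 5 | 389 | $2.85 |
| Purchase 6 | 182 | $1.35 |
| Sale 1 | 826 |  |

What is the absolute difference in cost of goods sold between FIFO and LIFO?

FIFO COGS: 277 @ $12.05 + 310 @ $11.65 + 239 @ $8.80 = $9,052.55
LIFO COGS: 182 @ $1.35 + 389 @ $2.85 + 255 @ $7.05 = $3,152.10
Difference = |$9,052.55 − $3,152.10| = $5,900.45

$5,900.45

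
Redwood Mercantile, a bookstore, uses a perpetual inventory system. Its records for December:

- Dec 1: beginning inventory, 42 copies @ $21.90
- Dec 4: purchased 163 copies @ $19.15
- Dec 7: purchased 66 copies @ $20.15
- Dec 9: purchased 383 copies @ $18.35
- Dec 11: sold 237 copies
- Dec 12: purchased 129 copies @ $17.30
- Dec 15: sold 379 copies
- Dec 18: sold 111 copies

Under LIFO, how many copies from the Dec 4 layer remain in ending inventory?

Dec 11, 237 sold [LIFO — newest first]: 237 @ $18.35 = $4,348.95
Dec 15, 379 sold [LIFO — newest first]: 129 @ $17.30 + 146 @ $18.35 + 66 @ $20.15 + 38 @ $19.15 = $6,968.40
Dec 18, 111 sold [LIFO — newest first]: 111 @ $19.15 = $2,125.65
Total COGS = $4,348.95 + $6,968.40 + $2,125.65 = $13,443.00
Ending inventory: 42 @ $21.90 + 14 @ $19.15 = $1,187.90

14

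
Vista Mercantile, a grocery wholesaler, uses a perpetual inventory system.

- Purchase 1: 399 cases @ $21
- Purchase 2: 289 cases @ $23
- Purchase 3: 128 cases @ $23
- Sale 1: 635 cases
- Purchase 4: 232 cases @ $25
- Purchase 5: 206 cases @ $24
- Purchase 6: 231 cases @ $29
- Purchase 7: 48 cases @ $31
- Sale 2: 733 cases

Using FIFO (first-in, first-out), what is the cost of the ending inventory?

Sale 1 (635) [FIFO — oldest first]: 399 @ $21 + 236 @ $23 = $13,807
Sale 2 (733) [FIFO — oldest first]: 53 @ $23 + 128 @ $23 + 232 @ $25 + 206 @ $24 + 114 @ $29 = $18,213
Total COGS = $13,807 + $18,213 = $32,020
Ending inventory: 117 @ $29 + 48 @ $31 = $4,881

Ending inventory = $4,881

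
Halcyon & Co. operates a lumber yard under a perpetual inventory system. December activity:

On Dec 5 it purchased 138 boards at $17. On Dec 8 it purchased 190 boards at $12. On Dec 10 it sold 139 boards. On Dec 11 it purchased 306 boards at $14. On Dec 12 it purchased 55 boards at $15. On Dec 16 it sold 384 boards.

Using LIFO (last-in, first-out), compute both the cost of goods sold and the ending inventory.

COGS = $7,053; ending inventory = $2,682

Dec 10, 139 sold [LIFO — newest first]: 139 @ $12 = $1,668
Dec 16, 384 sold [LIFO — newest first]: 55 @ $15 + 306 @ $14 + 23 @ $12 = $5,385
Total COGS = $1,668 + $5,385 = $7,053
Ending inventory: 138 @ $17 + 28 @ $12 = $2,682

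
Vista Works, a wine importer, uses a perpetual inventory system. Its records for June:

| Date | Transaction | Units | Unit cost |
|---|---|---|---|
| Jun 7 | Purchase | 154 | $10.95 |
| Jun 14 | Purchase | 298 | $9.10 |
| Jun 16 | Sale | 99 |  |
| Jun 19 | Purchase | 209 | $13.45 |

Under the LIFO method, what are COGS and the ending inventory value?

Jun 16, 99 sold [LIFO — newest first]: 99 @ $9.10 = $900.90
Ending inventory: 154 @ $10.95 + 199 @ $9.10 + 209 @ $13.45 = $6,308.25

COGS = $900.90; ending inventory = $6,308.25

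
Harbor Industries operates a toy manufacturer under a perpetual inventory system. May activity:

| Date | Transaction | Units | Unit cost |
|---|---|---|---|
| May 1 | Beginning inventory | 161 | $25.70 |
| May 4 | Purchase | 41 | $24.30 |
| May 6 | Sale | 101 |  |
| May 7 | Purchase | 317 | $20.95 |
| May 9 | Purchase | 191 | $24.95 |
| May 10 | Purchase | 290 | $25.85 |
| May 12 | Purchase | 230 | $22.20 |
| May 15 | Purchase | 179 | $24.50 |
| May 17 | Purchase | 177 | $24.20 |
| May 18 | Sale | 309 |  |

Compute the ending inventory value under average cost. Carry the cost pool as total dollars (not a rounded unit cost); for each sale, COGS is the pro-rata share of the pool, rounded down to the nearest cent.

Ending inventory = $27,911.20

After May 1: 161 on hand, pool $4,137.70 (≈ $25.7000 each)
After May 4: 202 on hand, pool $5,134.00 (≈ $25.4158 each)
May 6, sell 101: 101/202 × $5,134.00 → $2,567.00
After May 7: 418 on hand, pool $9,208.15 (≈ $22.0291 each)
After May 9: 609 on hand, pool $13,973.60 (≈ $22.9452 each)
After May 10: 899 on hand, pool $21,470.10 (≈ $23.8822 each)
After May 12: 1129 on hand, pool $26,576.10 (≈ $23.5395 each)
After May 15: 1308 on hand, pool $30,961.60 (≈ $23.6709 each)
After May 17: 1485 on hand, pool $35,245.00 (≈ $23.7340 each)
May 18, sell 309: 309/1485 × $35,245.00 → $7,333.80
Total COGS = $2,567.00 + $7,333.80 = $9,900.80
Ending inventory (cost pool remaining) = $27,911.20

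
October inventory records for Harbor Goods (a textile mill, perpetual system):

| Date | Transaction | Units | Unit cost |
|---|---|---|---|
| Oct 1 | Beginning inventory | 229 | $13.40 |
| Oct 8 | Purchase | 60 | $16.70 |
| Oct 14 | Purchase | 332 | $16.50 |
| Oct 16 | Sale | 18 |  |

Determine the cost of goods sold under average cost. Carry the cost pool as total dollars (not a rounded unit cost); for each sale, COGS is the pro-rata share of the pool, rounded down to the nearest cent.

COGS = $276.77

After Oct 1: 229 on hand, pool $3,068.60 (≈ $13.4000 each)
After Oct 8: 289 on hand, pool $4,070.60 (≈ $14.0851 each)
After Oct 14: 621 on hand, pool $9,548.60 (≈ $15.3762 each)
Oct 16, sell 18: 18/621 × $9,548.60 → $276.77
Ending inventory (cost pool remaining) = $9,271.83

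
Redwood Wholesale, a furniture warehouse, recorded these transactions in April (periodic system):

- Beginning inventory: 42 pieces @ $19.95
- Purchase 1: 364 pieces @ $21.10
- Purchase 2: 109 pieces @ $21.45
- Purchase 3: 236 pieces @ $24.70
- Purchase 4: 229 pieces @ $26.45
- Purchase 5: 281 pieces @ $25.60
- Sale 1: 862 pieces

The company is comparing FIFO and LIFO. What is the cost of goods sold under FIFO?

FIFO COGS: 42 @ $19.95 + 364 @ $21.10 + 109 @ $21.45 + 236 @ $24.70 + 111 @ $26.45 = $19,621.50
LIFO COGS: 281 @ $25.60 + 229 @ $26.45 + 236 @ $24.70 + 109 @ $21.45 + 7 @ $21.10 = $21,565.60

COGS = $19,621.50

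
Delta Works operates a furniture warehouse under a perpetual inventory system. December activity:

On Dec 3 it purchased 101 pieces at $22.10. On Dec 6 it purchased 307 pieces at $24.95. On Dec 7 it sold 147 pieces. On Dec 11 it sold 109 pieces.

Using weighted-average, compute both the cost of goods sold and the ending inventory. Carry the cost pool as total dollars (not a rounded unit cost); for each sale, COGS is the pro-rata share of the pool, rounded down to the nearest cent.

COGS = $6,206.58; ending inventory = $3,685.17

After Dec 3: 101 on hand, pool $2,232.10 (≈ $22.1000 each)
After Dec 6: 408 on hand, pool $9,891.75 (≈ $24.2445 each)
Dec 7, sell 147: 147/408 × $9,891.75 → $3,563.93
Dec 11, sell 109: 109/261 × $6,327.82 → $2,642.65
Total COGS = $3,563.93 + $2,642.65 = $6,206.58
Ending inventory (cost pool remaining) = $3,685.17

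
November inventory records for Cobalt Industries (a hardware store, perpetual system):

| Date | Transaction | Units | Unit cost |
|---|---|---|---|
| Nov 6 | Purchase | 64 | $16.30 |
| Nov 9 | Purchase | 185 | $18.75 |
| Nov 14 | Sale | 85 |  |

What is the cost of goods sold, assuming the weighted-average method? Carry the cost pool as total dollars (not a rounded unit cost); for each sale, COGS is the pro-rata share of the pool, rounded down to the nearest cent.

After Nov 6: 64 on hand, pool $1,043.20 (≈ $16.3000 each)
After Nov 9: 249 on hand, pool $4,511.95 (≈ $18.1203 each)
Nov 14, sell 85: 85/249 × $4,511.95 → $1,540.22
Ending inventory (cost pool remaining) = $2,971.73

COGS = $1,540.22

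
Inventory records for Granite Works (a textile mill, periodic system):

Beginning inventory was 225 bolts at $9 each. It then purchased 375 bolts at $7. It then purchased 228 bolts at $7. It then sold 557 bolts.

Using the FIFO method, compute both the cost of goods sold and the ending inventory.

Sale 1 (557) [FIFO — oldest first]: 225 @ $9 + 332 @ $7 = $4,349
Ending inventory: 43 @ $7 + 228 @ $7 = $1,897

COGS = $4,349; ending inventory = $1,897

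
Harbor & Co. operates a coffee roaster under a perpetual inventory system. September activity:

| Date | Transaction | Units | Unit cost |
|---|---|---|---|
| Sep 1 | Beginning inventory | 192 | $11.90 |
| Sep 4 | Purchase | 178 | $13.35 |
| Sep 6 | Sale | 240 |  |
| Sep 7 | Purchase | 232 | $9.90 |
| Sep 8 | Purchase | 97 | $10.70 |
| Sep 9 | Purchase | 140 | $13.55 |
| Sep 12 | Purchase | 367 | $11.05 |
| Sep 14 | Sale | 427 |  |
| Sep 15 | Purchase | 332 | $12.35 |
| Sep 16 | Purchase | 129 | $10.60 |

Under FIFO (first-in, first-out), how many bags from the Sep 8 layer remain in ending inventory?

Sep 6, 240 sold [FIFO — oldest first]: 192 @ $11.90 + 48 @ $13.35 = $2,925.60
Sep 14, 427 sold [FIFO — oldest first]: 130 @ $13.35 + 232 @ $9.90 + 65 @ $10.70 = $4,727.80
Total COGS = $2,925.60 + $4,727.80 = $7,653.40
Ending inventory: 32 @ $10.70 + 140 @ $13.55 + 367 @ $11.05 + 332 @ $12.35 + 129 @ $10.60 = $11,762.35

32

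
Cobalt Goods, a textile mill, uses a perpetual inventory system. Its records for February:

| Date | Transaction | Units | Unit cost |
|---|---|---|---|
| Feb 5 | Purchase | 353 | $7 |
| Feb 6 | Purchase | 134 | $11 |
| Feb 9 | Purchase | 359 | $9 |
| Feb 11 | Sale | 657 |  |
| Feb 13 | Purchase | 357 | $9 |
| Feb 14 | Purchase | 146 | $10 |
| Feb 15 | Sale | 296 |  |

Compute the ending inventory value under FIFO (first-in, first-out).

Ending inventory = $3,710

Feb 11, 657 sold [FIFO — oldest first]: 353 @ $7 + 134 @ $11 + 170 @ $9 = $5,475
Feb 15, 296 sold [FIFO — oldest first]: 189 @ $9 + 107 @ $9 = $2,664
Total COGS = $5,475 + $2,664 = $8,139
Ending inventory: 250 @ $9 + 146 @ $10 = $3,710
Check: goods available $11,849 = COGS $8,139 + ending $3,710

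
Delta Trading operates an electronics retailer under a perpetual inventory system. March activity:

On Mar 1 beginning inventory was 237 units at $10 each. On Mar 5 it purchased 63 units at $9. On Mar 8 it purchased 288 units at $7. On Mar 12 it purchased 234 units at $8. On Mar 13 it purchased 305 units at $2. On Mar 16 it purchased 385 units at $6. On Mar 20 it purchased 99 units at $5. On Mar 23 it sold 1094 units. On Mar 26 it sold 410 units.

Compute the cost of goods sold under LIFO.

Mar 23, 1094 sold [LIFO — newest first]: 99 @ $5 + 385 @ $6 + 305 @ $2 + 234 @ $8 + 71 @ $7 = $5,784
Mar 26, 410 sold [LIFO — newest first]: 217 @ $7 + 63 @ $9 + 130 @ $10 = $3,386
Total COGS = $5,784 + $3,386 = $9,170
Ending inventory: 107 @ $10 = $1,070

COGS = $9,170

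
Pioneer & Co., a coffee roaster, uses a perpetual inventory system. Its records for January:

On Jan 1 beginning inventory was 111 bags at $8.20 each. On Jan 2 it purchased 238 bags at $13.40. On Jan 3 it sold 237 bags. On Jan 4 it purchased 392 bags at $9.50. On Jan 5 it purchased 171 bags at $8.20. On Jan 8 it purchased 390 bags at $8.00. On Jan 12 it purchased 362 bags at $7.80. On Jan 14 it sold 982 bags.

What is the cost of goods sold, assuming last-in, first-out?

COGS = $11,082.10

Jan 3, 237 sold [LIFO — newest first]: 237 @ $13.40 = $3,175.80
Jan 14, 982 sold [LIFO — newest first]: 362 @ $7.80 + 390 @ $8.00 + 171 @ $8.20 + 59 @ $9.50 = $7,906.30
Total COGS = $3,175.80 + $7,906.30 = $11,082.10
Ending inventory: 111 @ $8.20 + 1 @ $13.40 + 333 @ $9.50 = $4,087.10
Check: goods available $15,169.20 = COGS $11,082.10 + ending $4,087.10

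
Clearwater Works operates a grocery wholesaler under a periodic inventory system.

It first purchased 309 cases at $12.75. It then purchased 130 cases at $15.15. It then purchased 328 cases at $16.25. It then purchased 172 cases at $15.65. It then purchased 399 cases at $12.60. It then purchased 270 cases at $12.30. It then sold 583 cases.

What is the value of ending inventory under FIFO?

Sale 1 (583) [FIFO — oldest first]: 309 @ $12.75 + 130 @ $15.15 + 144 @ $16.25 = $8,249.25
Ending inventory: 184 @ $16.25 + 172 @ $15.65 + 399 @ $12.60 + 270 @ $12.30 = $14,030.20
Check: goods available $22,279.45 = COGS $8,249.25 + ending $14,030.20

Ending inventory = $14,030.20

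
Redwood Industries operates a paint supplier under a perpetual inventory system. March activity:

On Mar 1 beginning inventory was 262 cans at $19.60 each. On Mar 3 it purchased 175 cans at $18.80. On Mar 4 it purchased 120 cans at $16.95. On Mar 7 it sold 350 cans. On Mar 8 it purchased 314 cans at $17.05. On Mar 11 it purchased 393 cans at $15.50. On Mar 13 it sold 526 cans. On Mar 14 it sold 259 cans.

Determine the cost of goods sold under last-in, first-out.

Mar 7, 350 sold [LIFO — newest first]: 120 @ $16.95 + 175 @ $18.80 + 55 @ $19.60 = $6,402.00
Mar 13, 526 sold [LIFO — newest first]: 393 @ $15.50 + 133 @ $17.05 = $8,359.15
Mar 14, 259 sold [LIFO — newest first]: 181 @ $17.05 + 78 @ $19.60 = $4,614.85
Total COGS = $6,402.00 + $8,359.15 + $4,614.85 = $19,376.00
Ending inventory: 129 @ $19.60 = $2,528.40
Check: goods available $21,904.40 = COGS $19,376.00 + ending $2,528.40

COGS = $19,376.00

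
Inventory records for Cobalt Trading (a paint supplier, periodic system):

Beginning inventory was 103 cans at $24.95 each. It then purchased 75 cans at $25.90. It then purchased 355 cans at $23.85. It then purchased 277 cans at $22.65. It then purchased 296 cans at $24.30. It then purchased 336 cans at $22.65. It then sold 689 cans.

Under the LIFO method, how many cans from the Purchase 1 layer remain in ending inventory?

Sale 1 (689) [LIFO — newest first]: 336 @ $22.65 + 296 @ $24.30 + 57 @ $22.65 = $16,094.25
Ending inventory: 103 @ $24.95 + 75 @ $25.90 + 355 @ $23.85 + 220 @ $22.65 = $17,962.10

75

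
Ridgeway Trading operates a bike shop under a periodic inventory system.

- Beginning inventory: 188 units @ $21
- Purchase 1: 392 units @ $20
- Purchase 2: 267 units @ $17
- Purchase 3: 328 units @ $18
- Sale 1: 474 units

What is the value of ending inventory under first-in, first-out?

Sale 1 (474) [FIFO — oldest first]: 188 @ $21 + 286 @ $20 = $9,668
Ending inventory: 106 @ $20 + 267 @ $17 + 328 @ $18 = $12,563

Ending inventory = $12,563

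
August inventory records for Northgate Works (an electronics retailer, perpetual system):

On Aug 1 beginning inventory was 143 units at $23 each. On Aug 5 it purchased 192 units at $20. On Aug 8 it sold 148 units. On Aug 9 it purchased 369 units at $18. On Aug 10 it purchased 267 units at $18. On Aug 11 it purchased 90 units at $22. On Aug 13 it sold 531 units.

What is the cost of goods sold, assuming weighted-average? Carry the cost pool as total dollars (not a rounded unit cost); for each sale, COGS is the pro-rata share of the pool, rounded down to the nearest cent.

COGS = $13,273.69

After Aug 1: 143 on hand, pool $3,289.00 (≈ $23.0000 each)
After Aug 5: 335 on hand, pool $7,129.00 (≈ $21.2806 each)
Aug 8, sell 148: 148/335 × $7,129.00 → $3,149.52
After Aug 9: 556 on hand, pool $10,621.48 (≈ $19.1034 each)
After Aug 10: 823 on hand, pool $15,427.48 (≈ $18.7454 each)
After Aug 11: 913 on hand, pool $17,407.48 (≈ $19.0662 each)
Aug 13, sell 531: 531/913 × $17,407.48 → $10,124.17
Total COGS = $3,149.52 + $10,124.17 = $13,273.69
Ending inventory (cost pool remaining) = $7,283.31
Check: goods available $20,557.00 = COGS $13,273.69 + ending $7,283.31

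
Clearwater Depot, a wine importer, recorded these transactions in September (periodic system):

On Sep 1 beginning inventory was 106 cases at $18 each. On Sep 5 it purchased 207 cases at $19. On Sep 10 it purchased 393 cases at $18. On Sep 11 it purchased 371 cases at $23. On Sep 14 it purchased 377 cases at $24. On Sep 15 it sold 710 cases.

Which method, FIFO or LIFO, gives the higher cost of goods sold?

FIFO COGS: 106 @ $18 + 207 @ $19 + 393 @ $18 + 4 @ $23 = $13,007
LIFO COGS: 377 @ $24 + 333 @ $23 = $16,707

LIFO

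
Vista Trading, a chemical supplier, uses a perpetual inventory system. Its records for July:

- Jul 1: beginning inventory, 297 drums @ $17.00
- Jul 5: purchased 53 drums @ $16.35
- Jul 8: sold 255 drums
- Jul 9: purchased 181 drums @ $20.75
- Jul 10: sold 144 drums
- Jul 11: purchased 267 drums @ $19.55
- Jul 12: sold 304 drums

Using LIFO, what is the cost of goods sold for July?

COGS = $13,276.15

Jul 8, 255 sold [LIFO — newest first]: 53 @ $16.35 + 202 @ $17.00 = $4,300.55
Jul 10, 144 sold [LIFO — newest first]: 144 @ $20.75 = $2,988.00
Jul 12, 304 sold [LIFO — newest first]: 267 @ $19.55 + 37 @ $20.75 = $5,987.60
Total COGS = $4,300.55 + $2,988.00 + $5,987.60 = $13,276.15
Ending inventory: 95 @ $17.00 = $1,615.00
Check: goods available $14,891.15 = COGS $13,276.15 + ending $1,615.00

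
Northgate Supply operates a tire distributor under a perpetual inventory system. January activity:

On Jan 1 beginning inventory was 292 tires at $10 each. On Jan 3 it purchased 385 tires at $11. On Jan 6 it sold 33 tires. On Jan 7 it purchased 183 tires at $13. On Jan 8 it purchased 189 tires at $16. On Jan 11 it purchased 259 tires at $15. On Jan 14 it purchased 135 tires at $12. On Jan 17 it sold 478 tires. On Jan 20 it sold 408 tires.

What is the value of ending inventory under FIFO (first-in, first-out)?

Jan 6, 33 sold [FIFO — oldest first]: 33 @ $10 = $330
Jan 17, 478 sold [FIFO — oldest first]: 259 @ $10 + 219 @ $11 = $4,999
Jan 20, 408 sold [FIFO — oldest first]: 166 @ $11 + 183 @ $13 + 59 @ $16 = $5,149
Total COGS = $330 + $4,999 + $5,149 = $10,478
Ending inventory: 130 @ $16 + 259 @ $15 + 135 @ $12 = $7,585
Check: goods available $18,063 = COGS $10,478 + ending $7,585

Ending inventory = $7,585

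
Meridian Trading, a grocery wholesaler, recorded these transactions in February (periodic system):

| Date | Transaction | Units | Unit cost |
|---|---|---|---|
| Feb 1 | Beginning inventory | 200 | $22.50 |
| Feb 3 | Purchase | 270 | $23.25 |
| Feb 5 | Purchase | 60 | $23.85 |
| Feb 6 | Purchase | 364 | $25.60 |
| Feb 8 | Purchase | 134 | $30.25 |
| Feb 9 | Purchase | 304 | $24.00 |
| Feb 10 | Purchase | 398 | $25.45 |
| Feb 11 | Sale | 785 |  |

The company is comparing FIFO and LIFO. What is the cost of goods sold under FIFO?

FIFO COGS: 200 @ $22.50 + 270 @ $23.25 + 60 @ $23.85 + 255 @ $25.60 = $18,736.50
LIFO COGS: 398 @ $25.45 + 304 @ $24.00 + 83 @ $30.25 = $19,935.85

COGS = $18,736.50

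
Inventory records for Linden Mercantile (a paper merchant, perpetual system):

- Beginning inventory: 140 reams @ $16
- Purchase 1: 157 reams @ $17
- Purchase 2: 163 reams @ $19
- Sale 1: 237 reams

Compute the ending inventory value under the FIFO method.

Ending inventory = $4,117

Sale 1 (237) [FIFO — oldest first]: 140 @ $16 + 97 @ $17 = $3,889
Ending inventory: 60 @ $17 + 163 @ $19 = $4,117
Check: goods available $8,006 = COGS $3,889 + ending $4,117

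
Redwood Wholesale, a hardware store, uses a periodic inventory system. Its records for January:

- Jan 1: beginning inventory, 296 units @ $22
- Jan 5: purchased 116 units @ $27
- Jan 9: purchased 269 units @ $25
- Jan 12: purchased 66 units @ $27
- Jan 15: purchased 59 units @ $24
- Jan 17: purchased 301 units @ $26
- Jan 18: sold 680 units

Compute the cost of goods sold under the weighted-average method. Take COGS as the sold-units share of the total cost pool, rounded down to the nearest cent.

Jan 18, sell 680: 680/1107 × $27,393.00 → $16,826.77
Ending inventory (cost pool remaining) = $10,566.23

COGS = $16,826.77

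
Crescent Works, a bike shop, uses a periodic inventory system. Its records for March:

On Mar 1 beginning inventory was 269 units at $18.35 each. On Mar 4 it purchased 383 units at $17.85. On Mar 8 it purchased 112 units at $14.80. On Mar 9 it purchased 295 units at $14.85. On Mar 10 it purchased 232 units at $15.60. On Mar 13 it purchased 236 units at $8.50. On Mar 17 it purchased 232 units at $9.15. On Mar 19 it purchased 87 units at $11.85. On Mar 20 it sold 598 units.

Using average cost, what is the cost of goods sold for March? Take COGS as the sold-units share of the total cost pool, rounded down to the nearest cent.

Mar 20, sell 598: 598/1846 × $26,590.00 → $8,613.66
Ending inventory (cost pool remaining) = $17,976.34

COGS = $8,613.66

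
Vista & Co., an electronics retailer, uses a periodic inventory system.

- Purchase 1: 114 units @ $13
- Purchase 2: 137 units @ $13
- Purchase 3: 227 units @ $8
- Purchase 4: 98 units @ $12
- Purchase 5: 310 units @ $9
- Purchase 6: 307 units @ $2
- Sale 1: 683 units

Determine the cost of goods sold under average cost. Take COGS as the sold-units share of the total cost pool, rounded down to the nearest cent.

Sale 1, sell 683: 683/1193 × $9,659.00 → $5,529.83
Ending inventory (cost pool remaining) = $4,129.17

COGS = $5,529.83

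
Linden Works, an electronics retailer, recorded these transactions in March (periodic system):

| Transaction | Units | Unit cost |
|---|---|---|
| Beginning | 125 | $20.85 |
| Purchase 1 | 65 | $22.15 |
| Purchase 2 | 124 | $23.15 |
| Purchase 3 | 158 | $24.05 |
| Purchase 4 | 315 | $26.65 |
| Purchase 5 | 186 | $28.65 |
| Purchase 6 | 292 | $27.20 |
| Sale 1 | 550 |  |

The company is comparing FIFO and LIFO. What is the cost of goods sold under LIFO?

FIFO COGS: 125 @ $20.85 + 65 @ $22.15 + 124 @ $23.15 + 158 @ $24.05 + 78 @ $26.65 = $12,795.20
LIFO COGS: 292 @ $27.20 + 186 @ $28.65 + 72 @ $26.65 = $15,190.10

COGS = $15,190.10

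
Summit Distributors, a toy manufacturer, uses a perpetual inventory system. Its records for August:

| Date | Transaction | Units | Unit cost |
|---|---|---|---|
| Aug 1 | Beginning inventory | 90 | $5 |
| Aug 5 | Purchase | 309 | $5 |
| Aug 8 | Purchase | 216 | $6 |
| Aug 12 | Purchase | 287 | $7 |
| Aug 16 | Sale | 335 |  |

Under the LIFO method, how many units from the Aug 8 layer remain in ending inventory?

168

Aug 16, 335 sold [LIFO — newest first]: 287 @ $7 + 48 @ $6 = $2,297
Ending inventory: 90 @ $5 + 309 @ $5 + 168 @ $6 = $3,003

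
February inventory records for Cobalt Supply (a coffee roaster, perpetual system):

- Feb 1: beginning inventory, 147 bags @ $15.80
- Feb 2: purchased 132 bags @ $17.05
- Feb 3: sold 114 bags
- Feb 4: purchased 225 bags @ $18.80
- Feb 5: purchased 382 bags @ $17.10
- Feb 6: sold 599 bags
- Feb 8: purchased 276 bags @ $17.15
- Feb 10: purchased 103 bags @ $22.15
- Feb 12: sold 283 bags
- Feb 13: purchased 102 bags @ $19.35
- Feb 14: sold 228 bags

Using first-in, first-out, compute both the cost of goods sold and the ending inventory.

COGS = $21,442.10; ending inventory = $2,881.85

Feb 3, 114 sold [FIFO — oldest first]: 114 @ $15.80 = $1,801.20
Feb 6, 599 sold [FIFO — oldest first]: 33 @ $15.80 + 132 @ $17.05 + 225 @ $18.80 + 209 @ $17.10 = $10,575.90
Feb 12, 283 sold [FIFO — oldest first]: 173 @ $17.10 + 110 @ $17.15 = $4,844.80
Feb 14, 228 sold [FIFO — oldest first]: 166 @ $17.15 + 62 @ $22.15 = $4,220.20
Total COGS = $1,801.20 + $10,575.90 + $4,844.80 + $4,220.20 = $21,442.10
Ending inventory: 41 @ $22.15 + 102 @ $19.35 = $2,881.85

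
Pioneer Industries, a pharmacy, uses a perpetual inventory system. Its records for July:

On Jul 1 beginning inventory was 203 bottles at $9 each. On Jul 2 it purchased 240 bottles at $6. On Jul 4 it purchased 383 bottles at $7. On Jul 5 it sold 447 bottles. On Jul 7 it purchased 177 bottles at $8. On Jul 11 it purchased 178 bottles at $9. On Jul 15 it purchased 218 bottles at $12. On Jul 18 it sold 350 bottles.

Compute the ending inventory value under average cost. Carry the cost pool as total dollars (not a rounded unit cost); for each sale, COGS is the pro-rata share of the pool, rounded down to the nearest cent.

Ending inventory = $5,288.48

After Jul 1: 203 on hand, pool $1,827.00 (≈ $9.0000 each)
After Jul 2: 443 on hand, pool $3,267.00 (≈ $7.3747 each)
After Jul 4: 826 on hand, pool $5,948.00 (≈ $7.2010 each)
Jul 5, sell 447: 447/826 × $5,948.00 → $3,218.83
After Jul 7: 556 on hand, pool $4,145.17 (≈ $7.4553 each)
After Jul 11: 734 on hand, pool $5,747.17 (≈ $7.8299 each)
After Jul 15: 952 on hand, pool $8,363.17 (≈ $8.7848 each)
Jul 18, sell 350: 350/952 × $8,363.17 → $3,074.69
Total COGS = $3,218.83 + $3,074.69 = $6,293.52
Ending inventory (cost pool remaining) = $5,288.48
Check: goods available $11,582.00 = COGS $6,293.52 + ending $5,288.48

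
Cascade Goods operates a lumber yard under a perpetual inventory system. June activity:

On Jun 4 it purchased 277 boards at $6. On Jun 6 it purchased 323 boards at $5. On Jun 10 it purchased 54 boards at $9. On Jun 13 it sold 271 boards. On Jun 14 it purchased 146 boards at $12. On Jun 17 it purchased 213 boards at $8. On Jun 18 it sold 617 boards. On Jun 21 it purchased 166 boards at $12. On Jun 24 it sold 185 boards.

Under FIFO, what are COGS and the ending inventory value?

COGS = $7,939; ending inventory = $1,272

Jun 13, 271 sold [FIFO — oldest first]: 271 @ $6 = $1,626
Jun 18, 617 sold [FIFO — oldest first]: 6 @ $6 + 323 @ $5 + 54 @ $9 + 146 @ $12 + 88 @ $8 = $4,593
Jun 24, 185 sold [FIFO — oldest first]: 125 @ $8 + 60 @ $12 = $1,720
Total COGS = $1,626 + $4,593 + $1,720 = $7,939
Ending inventory: 106 @ $12 = $1,272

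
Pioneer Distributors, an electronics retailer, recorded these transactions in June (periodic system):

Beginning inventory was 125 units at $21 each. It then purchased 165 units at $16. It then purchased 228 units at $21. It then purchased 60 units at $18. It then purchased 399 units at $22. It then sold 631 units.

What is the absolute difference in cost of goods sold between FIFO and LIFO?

$1,171

FIFO COGS: 125 @ $21 + 165 @ $16 + 228 @ $21 + 60 @ $18 + 53 @ $22 = $12,299
LIFO COGS: 399 @ $22 + 60 @ $18 + 172 @ $21 = $13,470
Difference = |$12,299 − $13,470| = $1,171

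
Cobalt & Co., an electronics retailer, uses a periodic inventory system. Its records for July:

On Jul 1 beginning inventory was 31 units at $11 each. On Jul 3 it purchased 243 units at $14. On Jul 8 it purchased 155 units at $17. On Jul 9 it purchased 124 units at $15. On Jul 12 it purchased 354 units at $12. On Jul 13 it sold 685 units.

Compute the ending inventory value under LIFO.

Ending inventory = $3,015

Jul 13, 685 sold [LIFO — newest first]: 354 @ $12 + 124 @ $15 + 155 @ $17 + 52 @ $14 = $9,471
Ending inventory: 31 @ $11 + 191 @ $14 = $3,015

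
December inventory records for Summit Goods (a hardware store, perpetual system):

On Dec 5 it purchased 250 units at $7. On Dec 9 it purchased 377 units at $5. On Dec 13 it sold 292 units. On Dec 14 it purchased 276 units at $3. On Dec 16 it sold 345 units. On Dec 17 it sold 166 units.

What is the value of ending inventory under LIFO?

Dec 13, 292 sold [LIFO — newest first]: 292 @ $5 = $1,460
Dec 16, 345 sold [LIFO — newest first]: 276 @ $3 + 69 @ $5 = $1,173
Dec 17, 166 sold [LIFO — newest first]: 16 @ $5 + 150 @ $7 = $1,130
Total COGS = $1,460 + $1,173 + $1,130 = $3,763
Ending inventory: 100 @ $7 = $700

Ending inventory = $700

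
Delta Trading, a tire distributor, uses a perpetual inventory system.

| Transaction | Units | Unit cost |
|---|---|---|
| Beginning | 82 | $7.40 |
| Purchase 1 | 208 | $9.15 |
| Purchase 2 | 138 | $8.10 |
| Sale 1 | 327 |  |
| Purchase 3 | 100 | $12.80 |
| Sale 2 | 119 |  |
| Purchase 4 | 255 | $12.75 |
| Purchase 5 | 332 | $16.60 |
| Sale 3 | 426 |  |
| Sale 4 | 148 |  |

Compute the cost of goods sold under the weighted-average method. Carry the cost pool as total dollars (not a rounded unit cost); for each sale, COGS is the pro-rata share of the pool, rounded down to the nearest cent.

COGS = $12,302.20

After Beginning: 82 on hand, pool $606.80 (≈ $7.4000 each)
After Purchase 1: 290 on hand, pool $2,510.00 (≈ $8.6552 each)
After Purchase 2: 428 on hand, pool $3,627.80 (≈ $8.4762 each)
Sale 1, sell 327: 327/428 × $3,627.80 → $2,771.70
After Purchase 3: 201 on hand, pool $2,136.10 (≈ $10.6274 each)
Sale 2, sell 119: 119/201 × $2,136.10 → $1,264.65
After Purchase 4: 337 on hand, pool $4,122.70 (≈ $12.2335 each)
After Purchase 5: 669 on hand, pool $9,633.90 (≈ $14.4004 each)
Sale 3, sell 426: 426/669 × $9,633.90 → $6,134.59
Sale 4, sell 148: 148/243 × $3,499.31 → $2,131.26
Total COGS = $2,771.70 + $1,264.65 + $6,134.59 + $2,131.26 = $12,302.20
Ending inventory (cost pool remaining) = $1,368.05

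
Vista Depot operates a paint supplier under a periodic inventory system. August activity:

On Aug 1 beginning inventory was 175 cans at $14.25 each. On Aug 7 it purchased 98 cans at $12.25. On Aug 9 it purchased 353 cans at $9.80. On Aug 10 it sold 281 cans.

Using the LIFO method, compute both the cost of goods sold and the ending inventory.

Aug 10, 281 sold [LIFO — newest first]: 281 @ $9.80 = $2,753.80
Ending inventory: 175 @ $14.25 + 98 @ $12.25 + 72 @ $9.80 = $4,399.85

COGS = $2,753.80; ending inventory = $4,399.85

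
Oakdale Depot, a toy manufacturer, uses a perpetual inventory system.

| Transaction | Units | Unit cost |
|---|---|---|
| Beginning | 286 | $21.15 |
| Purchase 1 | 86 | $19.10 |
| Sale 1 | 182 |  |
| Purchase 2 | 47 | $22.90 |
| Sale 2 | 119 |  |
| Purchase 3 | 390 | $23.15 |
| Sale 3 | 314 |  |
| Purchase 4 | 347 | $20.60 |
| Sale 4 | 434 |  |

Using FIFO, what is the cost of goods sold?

Sale 1 (182) [FIFO — oldest first]: 182 @ $21.15 = $3,849.30
Sale 2 (119) [FIFO — oldest first]: 104 @ $21.15 + 15 @ $19.10 = $2,486.10
Sale 3 (314) [FIFO — oldest first]: 71 @ $19.10 + 47 @ $22.90 + 196 @ $23.15 = $6,969.80
Sale 4 (434) [FIFO — oldest first]: 194 @ $23.15 + 240 @ $20.60 = $9,435.10
Total COGS = $3,849.30 + $2,486.10 + $6,969.80 + $9,435.10 = $22,740.30
Ending inventory: 107 @ $20.60 = $2,204.20

COGS = $22,740.30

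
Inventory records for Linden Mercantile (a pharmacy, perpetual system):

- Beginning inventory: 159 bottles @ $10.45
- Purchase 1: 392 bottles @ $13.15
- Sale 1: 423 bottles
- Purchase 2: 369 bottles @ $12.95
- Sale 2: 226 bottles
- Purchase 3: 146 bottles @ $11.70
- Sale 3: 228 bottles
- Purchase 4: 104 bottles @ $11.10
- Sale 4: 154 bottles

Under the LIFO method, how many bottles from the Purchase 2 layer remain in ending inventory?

11

Sale 1 (423) [LIFO — newest first]: 392 @ $13.15 + 31 @ $10.45 = $5,478.75
Sale 2 (226) [LIFO — newest first]: 226 @ $12.95 = $2,926.70
Sale 3 (228) [LIFO — newest first]: 146 @ $11.70 + 82 @ $12.95 = $2,770.10
Sale 4 (154) [LIFO — newest first]: 104 @ $11.10 + 50 @ $12.95 = $1,801.90
Total COGS = $5,478.75 + $2,926.70 + $2,770.10 + $1,801.90 = $12,977.45
Ending inventory: 128 @ $10.45 + 11 @ $12.95 = $1,480.05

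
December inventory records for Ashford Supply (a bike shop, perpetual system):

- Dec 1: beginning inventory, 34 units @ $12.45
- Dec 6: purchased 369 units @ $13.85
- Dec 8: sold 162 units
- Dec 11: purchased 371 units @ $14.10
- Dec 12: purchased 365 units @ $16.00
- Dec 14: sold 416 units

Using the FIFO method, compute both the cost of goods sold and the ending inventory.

COGS = $8,001.45; ending inventory = $8,603.60

Dec 8, 162 sold [FIFO — oldest first]: 34 @ $12.45 + 128 @ $13.85 = $2,196.10
Dec 14, 416 sold [FIFO — oldest first]: 241 @ $13.85 + 175 @ $14.10 = $5,805.35
Total COGS = $2,196.10 + $5,805.35 = $8,001.45
Ending inventory: 196 @ $14.10 + 365 @ $16.00 = $8,603.60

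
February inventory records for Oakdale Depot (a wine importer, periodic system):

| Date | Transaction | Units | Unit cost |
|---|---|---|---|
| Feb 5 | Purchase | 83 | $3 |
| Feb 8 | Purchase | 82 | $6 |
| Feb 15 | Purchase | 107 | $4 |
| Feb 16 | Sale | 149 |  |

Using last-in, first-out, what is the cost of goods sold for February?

COGS = $680

Feb 16, 149 sold [LIFO — newest first]: 107 @ $4 + 42 @ $6 = $680
Ending inventory: 83 @ $3 + 40 @ $6 = $489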